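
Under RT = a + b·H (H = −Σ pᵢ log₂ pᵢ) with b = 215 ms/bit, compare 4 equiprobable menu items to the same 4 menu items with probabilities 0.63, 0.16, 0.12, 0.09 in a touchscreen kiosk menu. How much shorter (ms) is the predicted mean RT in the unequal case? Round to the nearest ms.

Equiprobable entropy H₀ = log₂ 4 = 2.0000 bits.
Skewed entropy H = −Σ pᵢ log₂ pᵢ = 1.5227 bits.
ΔRT = b·(H₀ − H) = 215 × 0.4773 = 102.62 ms.

103 ms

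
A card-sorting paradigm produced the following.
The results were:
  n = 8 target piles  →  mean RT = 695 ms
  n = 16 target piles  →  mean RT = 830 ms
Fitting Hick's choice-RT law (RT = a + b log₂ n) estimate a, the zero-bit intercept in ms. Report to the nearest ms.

290 ms

Slope: b = (830 − 695) / (log₂ 16 − log₂ 8) = 135/1.0000 = 135 ms/bit.
Intercept: a = 695 − 135·log₂(8) = 290.000 ms.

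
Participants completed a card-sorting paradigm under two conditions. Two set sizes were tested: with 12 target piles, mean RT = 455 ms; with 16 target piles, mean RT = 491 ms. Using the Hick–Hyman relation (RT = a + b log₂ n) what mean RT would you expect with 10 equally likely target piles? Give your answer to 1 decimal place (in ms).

Solve the two-equation system in a and b:
  b = (491 − 455) / (log₂ 16 − log₂ 12) = 36 / (4 − 3.5850) = 86.739 ms/bit
  a = 455 − 86.739 × 3.5850 = 144.043 ms
Then RT(10) = 144.043 + 86.739 × log₂ 10 = 144.043 + 86.739 × 3.3219 ≈ 432.185 ms.

432.2 ms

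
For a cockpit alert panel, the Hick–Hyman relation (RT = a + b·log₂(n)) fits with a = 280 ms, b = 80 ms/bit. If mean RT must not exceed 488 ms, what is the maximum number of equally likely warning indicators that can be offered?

Information budget: (488 − 280)/80 = 2.6000 bits, so n ≤ 2^2.6000 = 6.063 → at most 6.

6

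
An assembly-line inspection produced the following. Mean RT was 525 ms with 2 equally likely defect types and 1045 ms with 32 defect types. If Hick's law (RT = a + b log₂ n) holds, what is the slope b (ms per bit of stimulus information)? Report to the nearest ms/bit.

The slope on a log₂ axis is (1045 − 525) / (5 − 1) = 130 ms/bit.

130 ms/bit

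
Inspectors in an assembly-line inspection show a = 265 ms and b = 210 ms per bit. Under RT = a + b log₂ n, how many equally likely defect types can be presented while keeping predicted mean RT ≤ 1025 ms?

Set 265 + 210·log₂ n ≤ 1025 → log₂ n ≤ (1025 − 265)/210 = 3.6190.
So n ≤ 2^3.6190 = 12.287; the largest integer n is 12.

12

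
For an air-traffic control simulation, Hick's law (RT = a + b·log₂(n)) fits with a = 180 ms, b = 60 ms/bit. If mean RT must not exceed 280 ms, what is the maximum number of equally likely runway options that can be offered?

60·log₂ n ≤ 280 − 180 = 100, giving log₂ n ≤ 1.6667 and n ≤ 3.175. The largest whole number is 3.

3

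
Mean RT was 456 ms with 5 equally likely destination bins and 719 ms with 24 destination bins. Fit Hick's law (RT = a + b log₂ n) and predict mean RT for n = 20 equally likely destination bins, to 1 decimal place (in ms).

Solve the two-equation system in a and b:
  b = (719 − 456) / (log₂ 24 − log₂ 5) = 263 / (4.5850 − 2.3219) = 116.216 ms/bit
  a = 456 − 116.216 × 2.3219 = 186.156 ms
Then RT(20) = 186.156 + 116.216 × log₂ 20 = 186.156 + 116.216 × 4.3219 ≈ 688.431 ms.

688.4 ms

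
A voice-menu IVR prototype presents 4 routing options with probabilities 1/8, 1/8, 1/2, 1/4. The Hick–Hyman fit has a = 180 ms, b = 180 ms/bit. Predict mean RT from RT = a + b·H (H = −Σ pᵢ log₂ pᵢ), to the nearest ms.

495 ms

Each term −pᵢ log₂ pᵢ: 0.125·3 + 0.125·3 + 0.5·1 + 0.25·2; summed, H = 1.750 bits.
Mean RT = a + bH = 180 + 180·1.750 = 495.00 ms.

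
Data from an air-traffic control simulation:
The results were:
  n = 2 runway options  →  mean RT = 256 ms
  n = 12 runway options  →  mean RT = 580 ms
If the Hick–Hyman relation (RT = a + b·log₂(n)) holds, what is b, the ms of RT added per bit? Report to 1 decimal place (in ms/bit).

The slope on a log₂ axis is (580 − 256) / (3.5850 − 1) = 125.340 ms/bit.

125.3 ms/bit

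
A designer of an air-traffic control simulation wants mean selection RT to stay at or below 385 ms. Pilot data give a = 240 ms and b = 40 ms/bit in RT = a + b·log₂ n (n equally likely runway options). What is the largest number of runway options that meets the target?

12

Information budget: (385 − 240)/40 = 3.6250 bits, so n ≤ 2^3.6250 = 12.338 → at most 12.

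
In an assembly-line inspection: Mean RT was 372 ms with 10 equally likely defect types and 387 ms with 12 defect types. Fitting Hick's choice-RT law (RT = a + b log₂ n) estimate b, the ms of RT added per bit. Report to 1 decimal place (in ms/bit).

The slope on a log₂ axis is (387 − 372) / (3.5850 − 3.3219) = 57.027 ms/bit.

57.0 ms/bit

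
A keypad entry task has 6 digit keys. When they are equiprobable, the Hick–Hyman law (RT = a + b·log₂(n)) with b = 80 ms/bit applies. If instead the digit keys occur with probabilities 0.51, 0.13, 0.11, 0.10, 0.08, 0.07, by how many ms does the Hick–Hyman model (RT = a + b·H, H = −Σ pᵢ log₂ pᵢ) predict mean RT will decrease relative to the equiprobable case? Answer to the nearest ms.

Equiprobable entropy H₀ = log₂ 6 = 2.5850 bits.
Skewed entropy H = −Σ pᵢ log₂ pᵢ = 2.1206 bits.
ΔRT = b·(H₀ − H) = 80 × 0.4643 = 37.15 ms.

37 ms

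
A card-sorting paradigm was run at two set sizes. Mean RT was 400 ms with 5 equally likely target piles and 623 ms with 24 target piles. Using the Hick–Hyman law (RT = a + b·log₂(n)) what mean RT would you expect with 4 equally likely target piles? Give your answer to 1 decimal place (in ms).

368.3 ms

RT is linear in log₂ n, so two points fix the line:
  b = (623 − 400) / (log₂ 24 − log₂ 5) = 223 / (4.5850 − 2.3219) = 98.540 ms/bit
  a = 400 − 98.540 × 2.3219 = 171.197 ms
Then RT(4) = 171.197 + 98.540 × log₂ 4 = 171.197 + 98.540 × 2 ≈ 368.277 ms.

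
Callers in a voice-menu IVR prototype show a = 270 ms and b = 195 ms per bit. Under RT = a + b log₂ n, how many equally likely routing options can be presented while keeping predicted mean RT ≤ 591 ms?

Information budget: (591 − 270)/195 = 1.6462 bits, so n ≤ 2^1.6462 = 3.130 → at most 3.

3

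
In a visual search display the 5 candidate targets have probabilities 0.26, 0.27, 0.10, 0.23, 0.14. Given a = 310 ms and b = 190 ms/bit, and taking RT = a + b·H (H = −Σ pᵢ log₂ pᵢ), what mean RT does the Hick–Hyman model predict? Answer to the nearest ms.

Entropy contributions −pᵢ log₂ pᵢ: 0.5053, 0.5100, 0.3322, 0.4877, 0.3971; sum H = 2.2323 bits.
RT = a + bH = 310 + 190·2.2323 = 734.13 ms.

734 ms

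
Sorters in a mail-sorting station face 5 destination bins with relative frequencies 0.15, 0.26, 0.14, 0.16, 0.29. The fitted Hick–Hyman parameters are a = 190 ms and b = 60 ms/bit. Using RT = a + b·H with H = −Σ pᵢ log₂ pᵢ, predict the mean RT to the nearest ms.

Entropy contributions −pᵢ log₂ pᵢ: 0.4105, 0.5053, 0.3971, 0.4230, 0.5179; sum H = 2.2539 bits.
RT = a + bH = 190 + 60·2.2539 = 325.23 ms.

325 ms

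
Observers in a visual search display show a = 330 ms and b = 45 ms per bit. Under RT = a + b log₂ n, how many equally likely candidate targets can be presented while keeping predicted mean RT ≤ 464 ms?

Information budget: (464 − 330)/45 = 2.9778 bits, so n ≤ 2^2.9778 = 7.878 → at most 7.

7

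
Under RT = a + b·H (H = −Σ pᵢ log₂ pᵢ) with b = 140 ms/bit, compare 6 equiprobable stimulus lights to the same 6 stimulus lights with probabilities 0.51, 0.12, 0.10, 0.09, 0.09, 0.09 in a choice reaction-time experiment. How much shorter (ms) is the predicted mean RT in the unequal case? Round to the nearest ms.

The RT saving is b·ΔH. Equiprobable H₀ = log₂(6) = 2.5850 bits; with the given probabilities H = 2.1327 bits.
b·(H₀ − H) = 140 × (2.5850 − 2.1327) = 63.32 ms.

63 ms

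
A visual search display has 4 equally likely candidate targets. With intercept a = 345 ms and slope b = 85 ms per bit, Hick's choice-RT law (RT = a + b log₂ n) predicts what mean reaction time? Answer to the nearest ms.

515 ms

log₂(4) = 2 bits, so RT = 345 + 85 × 2 ≈ 515.000 ms.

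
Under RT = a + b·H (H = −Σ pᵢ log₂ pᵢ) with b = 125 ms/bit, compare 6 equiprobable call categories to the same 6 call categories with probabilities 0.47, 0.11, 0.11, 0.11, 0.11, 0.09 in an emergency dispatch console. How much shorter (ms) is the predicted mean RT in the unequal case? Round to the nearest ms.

The RT saving is b·ΔH. Equiprobable H₀ = log₂(6) = 2.5850 bits; with the given probabilities H = 2.2258 bits.
b·(H₀ − H) = 125 × (2.5850 − 2.2258) = 44.90 ms.

45 ms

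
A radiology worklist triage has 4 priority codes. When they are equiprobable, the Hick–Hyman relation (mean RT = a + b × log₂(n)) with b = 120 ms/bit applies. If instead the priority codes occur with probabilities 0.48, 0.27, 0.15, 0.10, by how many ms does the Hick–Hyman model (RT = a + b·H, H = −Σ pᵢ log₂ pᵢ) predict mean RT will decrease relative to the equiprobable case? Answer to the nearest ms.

Equiprobable entropy H₀ = log₂ 4 = 2.0000 bits.
Skewed entropy H = −Σ pᵢ log₂ pᵢ = 1.7610 bits.
ΔRT = b·(H₀ − H) = 120 × 0.2390 = 28.68 ms.

29 ms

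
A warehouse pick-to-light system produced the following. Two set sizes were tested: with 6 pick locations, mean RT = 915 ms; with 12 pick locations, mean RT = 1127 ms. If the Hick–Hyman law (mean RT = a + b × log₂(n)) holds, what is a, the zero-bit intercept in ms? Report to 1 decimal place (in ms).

367.0 ms

Slope: b = (1127 − 915) / (log₂ 12 − log₂ 6) = 212/1.0000 = 212.000 ms/bit.
Intercept: a = 915 − 212.000·log₂(6) = 366.988 ms.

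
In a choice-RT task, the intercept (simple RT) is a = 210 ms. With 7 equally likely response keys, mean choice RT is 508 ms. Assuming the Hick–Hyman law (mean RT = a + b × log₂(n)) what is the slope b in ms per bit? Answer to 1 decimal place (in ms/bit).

b = (508 − 210) / log₂(7) = 298 / 2.8074 = 106.150 ms/bit.

106.1 ms/bit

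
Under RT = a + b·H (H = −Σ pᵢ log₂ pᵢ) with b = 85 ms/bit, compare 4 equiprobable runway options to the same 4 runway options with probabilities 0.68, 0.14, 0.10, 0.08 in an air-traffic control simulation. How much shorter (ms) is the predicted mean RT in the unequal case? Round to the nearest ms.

51 ms

The RT saving is b·ΔH. Equiprobable H₀ = log₂(4) = 2.0000 bits; with the given probabilities H = 1.3992 bits.
b·(H₀ − H) = 85 × (2.0000 − 1.3992) = 51.07 ms.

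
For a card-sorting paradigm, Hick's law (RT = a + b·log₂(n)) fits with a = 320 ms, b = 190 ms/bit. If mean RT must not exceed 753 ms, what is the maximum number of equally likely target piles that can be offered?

190·log₂ n ≤ 753 − 320 = 433, giving log₂ n ≤ 2.2789 and n ≤ 4.853. The largest whole number is 4.

4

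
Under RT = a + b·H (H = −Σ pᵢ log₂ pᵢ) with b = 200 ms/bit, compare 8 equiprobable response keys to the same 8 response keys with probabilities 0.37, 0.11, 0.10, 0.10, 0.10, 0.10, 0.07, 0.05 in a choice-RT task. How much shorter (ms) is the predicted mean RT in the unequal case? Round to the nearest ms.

61 ms

Equiprobable entropy H₀ = log₂ 8 = 3.0000 bits.
Skewed entropy H = −Σ pᵢ log₂ pᵢ = 2.6944 bits.
ΔRT = b·(H₀ − H) = 200 × 0.3056 = 61.11 ms.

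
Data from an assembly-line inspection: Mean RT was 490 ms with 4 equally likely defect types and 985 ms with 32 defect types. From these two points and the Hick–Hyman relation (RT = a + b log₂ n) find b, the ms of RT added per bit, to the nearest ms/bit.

b = (RT₂ − RT₁)/(log₂ n₂ − log₂ n₁) = (985 − 490)/(5 − 2) = 165 ms/bit.

165 ms/bit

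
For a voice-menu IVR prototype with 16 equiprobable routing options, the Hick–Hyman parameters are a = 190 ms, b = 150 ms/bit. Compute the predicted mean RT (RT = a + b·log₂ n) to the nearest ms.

790 ms

log₂(16) = 4 bits, so RT = 190 + 150 × 4 ≈ 790.000 ms.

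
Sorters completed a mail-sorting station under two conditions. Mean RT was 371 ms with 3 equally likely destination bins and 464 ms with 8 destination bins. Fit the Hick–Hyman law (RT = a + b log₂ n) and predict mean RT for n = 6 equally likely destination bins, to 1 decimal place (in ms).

Fit slope and intercept:
  b = (464 − 371) / (log₂ 8 − log₂ 3) = 93 / (3 − 1.5850) = 65.723 ms/bit
  a = 371 − 65.723 × 1.5850 = 266.832 ms
Then RT(6) = 266.832 + 65.723 × log₂ 6 = 266.832 + 65.723 × 2.5850 ≈ 436.723 ms.

436.7 ms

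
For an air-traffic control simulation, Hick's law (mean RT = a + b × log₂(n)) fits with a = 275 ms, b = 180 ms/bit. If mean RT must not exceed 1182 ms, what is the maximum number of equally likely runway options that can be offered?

32

Information budget: (1182 − 275)/180 = 5.0389 bits, so n ≤ 2^5.0389 = 32.874 → at most 32.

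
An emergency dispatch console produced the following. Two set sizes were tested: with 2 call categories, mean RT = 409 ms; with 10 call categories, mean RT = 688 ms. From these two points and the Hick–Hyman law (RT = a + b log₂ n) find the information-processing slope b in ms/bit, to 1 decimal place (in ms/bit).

The slope on a log₂ axis is (688 − 409) / (3.3219 − 1) = 120.159 ms/bit.

120.2 ms/bit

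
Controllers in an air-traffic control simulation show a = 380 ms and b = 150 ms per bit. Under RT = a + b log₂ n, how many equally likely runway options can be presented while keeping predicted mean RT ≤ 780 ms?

6

150·log₂ n ≤ 780 − 380 = 400, giving log₂ n ≤ 2.6667 and n ≤ 6.350. The largest whole number is 6.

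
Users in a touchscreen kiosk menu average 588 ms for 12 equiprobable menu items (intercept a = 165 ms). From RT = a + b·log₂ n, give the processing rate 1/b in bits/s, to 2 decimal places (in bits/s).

8.48 bits/s

Choice component = 588 − 165 = 423 ms over log₂(12) = 3.5850 bits.
b = 423 / 3.5850 = 117.993 ms/bit, so 1/b = 8.475 bits/s.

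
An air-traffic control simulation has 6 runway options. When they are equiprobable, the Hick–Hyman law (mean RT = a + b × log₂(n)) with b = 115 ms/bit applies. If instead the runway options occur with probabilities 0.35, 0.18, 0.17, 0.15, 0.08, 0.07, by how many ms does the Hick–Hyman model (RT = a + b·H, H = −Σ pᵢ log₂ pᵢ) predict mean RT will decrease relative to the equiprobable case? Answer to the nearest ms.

24 ms

Equiprobable entropy H₀ = log₂ 6 = 2.5850 bits.
Skewed entropy H = −Σ pᵢ log₂ pᵢ = 2.3806 bits.
ΔRT = b·(H₀ − H) = 115 × 0.2044 = 23.50 ms.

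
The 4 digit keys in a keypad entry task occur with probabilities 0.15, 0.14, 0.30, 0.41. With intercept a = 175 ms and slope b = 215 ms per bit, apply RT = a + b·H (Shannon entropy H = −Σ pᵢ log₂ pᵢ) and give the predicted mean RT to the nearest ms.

574 ms

Entropy contributions −pᵢ log₂ pᵢ: 0.4105, 0.3971, 0.5211, 0.5274; sum H = 1.8561 bits.
RT = a + bH = 175 + 215·1.8561 = 574.07 ms.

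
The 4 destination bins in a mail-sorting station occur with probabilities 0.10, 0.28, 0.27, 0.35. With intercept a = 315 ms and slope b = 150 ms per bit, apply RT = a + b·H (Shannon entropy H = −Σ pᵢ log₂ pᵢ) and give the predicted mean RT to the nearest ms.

Entropy contributions −pᵢ log₂ pᵢ: 0.3322, 0.5142, 0.5100, 0.5301; sum H = 1.8865 bits.
RT = a + bH = 315 + 150·1.8865 = 597.98 ms.

598 ms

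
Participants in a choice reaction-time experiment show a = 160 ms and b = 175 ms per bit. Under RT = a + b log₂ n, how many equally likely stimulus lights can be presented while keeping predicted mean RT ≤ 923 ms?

20

Set 160 + 175·log₂ n ≤ 923 → log₂ n ≤ (923 − 160)/175 = 4.3600.
So n ≤ 2^4.3600 = 20.535; the largest integer n is 20.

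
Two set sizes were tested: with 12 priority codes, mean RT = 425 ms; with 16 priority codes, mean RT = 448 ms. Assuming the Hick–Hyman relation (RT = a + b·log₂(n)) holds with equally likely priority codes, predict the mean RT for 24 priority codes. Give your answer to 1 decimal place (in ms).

480.4 ms

Fit slope and intercept:
  b = (448 − 425) / (log₂ 16 − log₂ 12) = 23 / (4 − 3.5850) = 55.417 ms/bit
  a = 425 − 55.417 × 3.5850 = 226.333 ms
Then RT(24) = 226.333 + 55.417 × log₂ 24 = 226.333 + 55.417 × 4.5850 ≈ 480.417 ms.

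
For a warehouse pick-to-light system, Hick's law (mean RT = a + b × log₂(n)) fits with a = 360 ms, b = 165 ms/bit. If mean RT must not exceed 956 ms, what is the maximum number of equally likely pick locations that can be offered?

165·log₂ n ≤ 956 − 360 = 596, giving log₂ n ≤ 3.6121 and n ≤ 12.228. The largest whole number is 12.

12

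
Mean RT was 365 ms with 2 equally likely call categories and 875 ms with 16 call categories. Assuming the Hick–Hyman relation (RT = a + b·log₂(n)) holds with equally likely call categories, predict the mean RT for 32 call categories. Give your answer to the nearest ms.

1045 ms

Solve the two-equation system in a and b:
  b = (875 − 365) / (log₂ 16 − log₂ 2) = 510 / (4 − 1) = 170 ms/bit
  a = 365 − 170 × 1 = 195 ms
Then RT(32) = 195 + 170 × log₂ 32 = 195 + 170 × 5 ≈ 1045.000 ms.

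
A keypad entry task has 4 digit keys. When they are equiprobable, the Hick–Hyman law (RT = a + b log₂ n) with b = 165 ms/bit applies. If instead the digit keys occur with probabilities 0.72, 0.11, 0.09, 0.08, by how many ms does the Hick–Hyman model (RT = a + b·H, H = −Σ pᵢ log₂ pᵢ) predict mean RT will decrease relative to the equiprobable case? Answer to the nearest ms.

116 ms

The RT saving is b·ΔH. Equiprobable H₀ = log₂(4) = 2.0000 bits; with the given probabilities H = 1.2957 bits.
b·(H₀ − H) = 165 × (2.0000 − 1.2957) = 116.21 ms.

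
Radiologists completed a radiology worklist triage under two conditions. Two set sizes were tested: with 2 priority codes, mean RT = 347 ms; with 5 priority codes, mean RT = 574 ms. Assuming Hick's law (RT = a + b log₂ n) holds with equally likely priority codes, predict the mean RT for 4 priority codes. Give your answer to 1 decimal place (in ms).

518.7 ms

With log₂ n on the abscissa the relation is linear; from the two conditions:
  b = (574 − 347) / (log₂ 5 − log₂ 2) = 227 / (2.3219 − 1) = 171.719 ms/bit
  a = 347 − 171.719 × 1 = 175.281 ms
Then RT(4) = 175.281 + 171.719 × log₂ 4 = 175.281 + 171.719 × 2 ≈ 518.719 ms.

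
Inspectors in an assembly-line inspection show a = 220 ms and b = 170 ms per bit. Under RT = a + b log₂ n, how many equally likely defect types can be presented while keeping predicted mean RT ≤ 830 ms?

12

Information budget: (830 − 220)/170 = 3.5882 bits, so n ≤ 2^3.5882 = 12.027 → at most 12.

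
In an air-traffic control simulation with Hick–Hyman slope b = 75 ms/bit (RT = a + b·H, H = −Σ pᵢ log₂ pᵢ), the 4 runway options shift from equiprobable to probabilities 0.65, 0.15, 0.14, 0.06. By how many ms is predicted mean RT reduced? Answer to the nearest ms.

The RT saving is b·ΔH. Equiprobable H₀ = log₂(4) = 2.0000 bits; with the given probabilities H = 1.4552 bits.
b·(H₀ − H) = 75 × (2.0000 − 1.4552) = 40.86 ms.

41 ms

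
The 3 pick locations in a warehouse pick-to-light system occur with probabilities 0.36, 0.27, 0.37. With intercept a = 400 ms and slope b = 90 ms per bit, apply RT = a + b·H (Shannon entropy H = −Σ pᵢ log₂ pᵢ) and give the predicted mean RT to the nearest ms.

541 ms

Entropy contributions −pᵢ log₂ pᵢ: 0.5306, 0.5100, 0.5307; sum H = 1.5714 bits.
RT = a + bH = 400 + 90·1.5714 = 541.42 ms.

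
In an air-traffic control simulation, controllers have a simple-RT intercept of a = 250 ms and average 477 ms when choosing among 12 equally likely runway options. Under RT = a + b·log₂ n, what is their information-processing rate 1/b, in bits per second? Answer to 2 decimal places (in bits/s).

Choice component = 477 − 250 = 227 ms over log₂(12) = 3.5850 bits.
b = 227 / 3.5850 = 63.320 ms/bit, so 1/b = 15.793 bits/s.

15.79 bits/s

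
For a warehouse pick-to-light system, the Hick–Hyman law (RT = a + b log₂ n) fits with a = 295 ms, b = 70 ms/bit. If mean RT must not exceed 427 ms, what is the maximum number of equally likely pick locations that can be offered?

3

70·log₂ n ≤ 427 − 295 = 132, giving log₂ n ≤ 1.8857 and n ≤ 3.695. The largest whole number is 3.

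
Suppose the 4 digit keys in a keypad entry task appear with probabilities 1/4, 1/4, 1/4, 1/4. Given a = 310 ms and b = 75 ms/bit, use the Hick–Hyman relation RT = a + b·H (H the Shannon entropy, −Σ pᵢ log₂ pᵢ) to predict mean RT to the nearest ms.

460 ms

H = −Σ pᵢ log₂ pᵢ = 0.25·2 + 0.25·2 + 0.25·2 + 0.25·2 = 2.000 bits.
RT = 310 + 75 × 2.000 = 460.00 ms.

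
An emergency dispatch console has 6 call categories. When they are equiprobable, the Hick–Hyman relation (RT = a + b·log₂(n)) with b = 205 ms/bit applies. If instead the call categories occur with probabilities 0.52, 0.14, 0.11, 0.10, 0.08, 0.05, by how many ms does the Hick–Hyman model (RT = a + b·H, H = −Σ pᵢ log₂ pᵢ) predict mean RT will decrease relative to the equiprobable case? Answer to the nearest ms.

The RT saving is b·ΔH. Equiprobable H₀ = log₂(6) = 2.5850 bits; with the given probabilities H = 2.0778 bits.
b·(H₀ − H) = 205 × (2.5850 − 2.0778) = 103.97 ms.

104 ms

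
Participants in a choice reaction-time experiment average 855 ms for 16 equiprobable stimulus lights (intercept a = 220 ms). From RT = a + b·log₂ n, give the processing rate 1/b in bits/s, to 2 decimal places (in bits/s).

b = (855 − 220)/log₂ 16 = 635/4 = 158.750 ms per bit = 0.15875 s/bit; the reciprocal is 6.299 bits/s.

6.30 bits/s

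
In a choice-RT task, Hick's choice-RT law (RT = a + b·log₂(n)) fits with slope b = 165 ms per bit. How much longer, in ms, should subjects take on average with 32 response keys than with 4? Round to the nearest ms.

495 ms

Only the slope matters, since a is common to both: ΔRT = b·log₂(n₂/n₁).
log₂(32) − log₂(4) = log₂(32/4) = log₂(8) = 3.
ΔRT = 165 × 3.0000 = 495.000 ms.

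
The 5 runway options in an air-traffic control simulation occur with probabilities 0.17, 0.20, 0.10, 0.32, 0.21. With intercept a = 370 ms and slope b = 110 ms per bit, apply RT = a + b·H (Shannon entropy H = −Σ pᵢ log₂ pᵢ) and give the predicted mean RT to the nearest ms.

Entropy contributions −pᵢ log₂ pᵢ: 0.4346, 0.4644, 0.3322, 0.5260, 0.4728; sum H = 2.2300 bits.
RT = a + bH = 370 + 110·2.2300 = 615.30 ms.

615 ms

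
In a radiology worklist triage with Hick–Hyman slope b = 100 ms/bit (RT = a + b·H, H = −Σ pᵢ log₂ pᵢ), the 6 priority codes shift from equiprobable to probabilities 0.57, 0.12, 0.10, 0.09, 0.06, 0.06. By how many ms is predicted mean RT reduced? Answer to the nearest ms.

62 ms

Equiprobable entropy H₀ = log₂ 6 = 2.5850 bits.
Skewed entropy H = −Σ pᵢ log₂ pᵢ = 1.9612 bits.
ΔRT = b·(H₀ − H) = 100 × 0.6237 = 62.37 ms.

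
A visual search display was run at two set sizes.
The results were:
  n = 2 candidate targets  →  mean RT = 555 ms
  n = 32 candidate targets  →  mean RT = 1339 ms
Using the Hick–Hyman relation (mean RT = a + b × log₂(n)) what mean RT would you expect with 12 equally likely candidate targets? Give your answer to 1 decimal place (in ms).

Fit slope and intercept:
  b = (1339 − 555) / (log₂ 32 − log₂ 2) = 784 / (5 − 1) = 196.000 ms/bit
  a = 555 − 196.000 × 1 = 359.000 ms
Then RT(12) = 359.000 + 196.000 × log₂ 12 = 359.000 + 196.000 × 3.5850 ≈ 1061.653 ms.

1061.7 ms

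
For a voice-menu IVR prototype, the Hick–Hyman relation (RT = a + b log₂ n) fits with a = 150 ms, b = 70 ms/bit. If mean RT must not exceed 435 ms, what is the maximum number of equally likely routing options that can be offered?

16

Set 150 + 70·log₂ n ≤ 435 → log₂ n ≤ (435 − 150)/70 = 4.0714.
So n ≤ 2^4.0714 = 16.812; the largest integer n is 16.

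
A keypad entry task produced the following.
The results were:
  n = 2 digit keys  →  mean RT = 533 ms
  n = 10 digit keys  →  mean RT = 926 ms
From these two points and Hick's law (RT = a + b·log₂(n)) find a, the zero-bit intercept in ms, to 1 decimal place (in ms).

Slope: b = (926 − 533) / (log₂ 10 − log₂ 2) = 393/2.3219 = 169.256 ms/bit.
a = RT₁ − b·log₂ n₁ = 533 − 169.256 × 1 = 363.744 ms.

363.7 ms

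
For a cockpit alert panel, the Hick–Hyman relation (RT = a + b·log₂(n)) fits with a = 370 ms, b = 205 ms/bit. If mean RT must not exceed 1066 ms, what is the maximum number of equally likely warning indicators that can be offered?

205·log₂ n ≤ 1066 − 370 = 696, giving log₂ n ≤ 3.3951 and n ≤ 10.520. The largest whole number is 10.

10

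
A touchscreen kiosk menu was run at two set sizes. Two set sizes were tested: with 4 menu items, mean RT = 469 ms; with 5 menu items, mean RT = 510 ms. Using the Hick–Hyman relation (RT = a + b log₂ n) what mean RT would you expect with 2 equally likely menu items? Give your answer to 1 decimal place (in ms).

With log₂ n on the abscissa the relation is linear; from the two conditions:
  b = (510 − 469) / (log₂ 5 − log₂ 4) = 41 / (2.3219 − 2) = 127.358 ms/bit
  a = 469 − 127.358 × 2 = 214.285 ms
Then RT(2) = 214.285 + 127.358 × log₂ 2 = 214.285 + 127.358 × 1 ≈ 341.642 ms.

341.6 ms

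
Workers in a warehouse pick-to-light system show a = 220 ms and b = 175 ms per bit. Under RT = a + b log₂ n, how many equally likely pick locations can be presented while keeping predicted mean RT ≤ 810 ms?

Set 220 + 175·log₂ n ≤ 810 → log₂ n ≤ (810 − 220)/175 = 3.3714.
So n ≤ 2^3.3714 = 10.349; the largest integer n is 10.

10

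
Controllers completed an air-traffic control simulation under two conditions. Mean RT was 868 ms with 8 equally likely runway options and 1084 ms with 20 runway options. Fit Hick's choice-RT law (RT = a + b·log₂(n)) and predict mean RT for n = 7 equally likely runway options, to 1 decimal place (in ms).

836.5 ms

RT is linear in log₂ n, so two points fix the line:
  b = (1084 − 868) / (log₂ 20 − log₂ 8) = 216 / (4.3219 − 3) = 163.398 ms/bit
  a = 868 − 163.398 × 3 = 377.807 ms
Then RT(7) = 377.807 + 163.398 × log₂ 7 = 377.807 + 163.398 × 2.8074 ≈ 836.522 ms.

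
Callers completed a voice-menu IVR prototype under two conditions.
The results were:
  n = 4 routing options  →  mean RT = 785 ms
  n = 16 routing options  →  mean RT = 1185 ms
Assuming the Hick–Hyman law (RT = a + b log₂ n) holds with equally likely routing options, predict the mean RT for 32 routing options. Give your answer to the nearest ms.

1385 ms

With log₂ n on the abscissa the relation is linear; from the two conditions:
  b = (1185 − 785) / (log₂ 16 − log₂ 4) = 400 / (4 − 2) = 200 ms/bit
  a = 785 − 200 × 2 = 385 ms
Then RT(32) = 385 + 200 × log₂ 32 = 385 + 200 × 5 ≈ 1385.000 ms.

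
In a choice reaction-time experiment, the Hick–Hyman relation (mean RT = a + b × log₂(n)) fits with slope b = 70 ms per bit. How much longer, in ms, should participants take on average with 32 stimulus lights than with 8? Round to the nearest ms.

ΔRT = (a + b log₂ n₂) − (a + b log₂ n₁) = b·(log₂ n₂ − log₂ n₁).
log₂(32) − log₂(8) = log₂(32/8) = log₂(4) = 2.
ΔRT = 70 × 2.0000 = 140.000 ms.

140 ms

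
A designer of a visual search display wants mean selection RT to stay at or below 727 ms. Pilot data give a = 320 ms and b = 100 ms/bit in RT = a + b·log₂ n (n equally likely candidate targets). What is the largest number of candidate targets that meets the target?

100·log₂ n ≤ 727 − 320 = 407, giving log₂ n ≤ 4.0700 and n ≤ 16.795. The largest whole number is 16.

16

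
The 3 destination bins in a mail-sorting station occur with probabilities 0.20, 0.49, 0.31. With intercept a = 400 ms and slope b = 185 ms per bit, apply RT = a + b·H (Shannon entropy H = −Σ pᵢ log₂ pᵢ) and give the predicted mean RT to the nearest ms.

H = 0.20·log₂(1/0.20) + 0.49·log₂(1/0.49) + 0.31·log₂(1/0.31) = 1.4925 bits.
RT = 400 + 185 × 1.4925 = 676.11 ms.

676 ms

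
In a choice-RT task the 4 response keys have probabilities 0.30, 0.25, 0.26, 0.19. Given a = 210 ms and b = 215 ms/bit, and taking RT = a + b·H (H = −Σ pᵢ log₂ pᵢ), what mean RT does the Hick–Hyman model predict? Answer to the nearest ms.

636 ms

H = 0.30·log₂(1/0.30) + 0.25·log₂(1/0.25) + 0.26·log₂(1/0.26) + 0.19·log₂(1/0.19) = 1.9816 bits.
RT = 210 + 215 × 1.9816 = 636.04 ms.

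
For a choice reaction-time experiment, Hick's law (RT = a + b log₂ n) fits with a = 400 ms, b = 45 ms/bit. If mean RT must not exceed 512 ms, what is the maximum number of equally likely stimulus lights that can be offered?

5

45·log₂ n ≤ 512 − 400 = 112, giving log₂ n ≤ 2.4889 and n ≤ 5.613. The largest whole number is 5.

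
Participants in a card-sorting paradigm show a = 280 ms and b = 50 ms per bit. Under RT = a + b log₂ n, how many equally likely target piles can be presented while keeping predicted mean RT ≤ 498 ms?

20

Set 280 + 50·log₂ n ≤ 498 → log₂ n ≤ (498 − 280)/50 = 4.3600.
So n ≤ 2^4.3600 = 20.535; the largest integer n is 20.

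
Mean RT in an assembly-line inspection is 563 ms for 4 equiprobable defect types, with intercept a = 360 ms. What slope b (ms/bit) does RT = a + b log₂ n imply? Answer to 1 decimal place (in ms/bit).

b = (563 − 360) / log₂(4) = 203 / 2 = 101.500 ms/bit.

101.5 ms/bit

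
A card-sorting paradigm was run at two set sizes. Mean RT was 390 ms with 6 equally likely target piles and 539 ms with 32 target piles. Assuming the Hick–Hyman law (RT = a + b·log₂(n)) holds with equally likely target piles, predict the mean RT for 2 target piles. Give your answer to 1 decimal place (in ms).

292.2 ms

With log₂ n on the abscissa the relation is linear; from the two conditions:
  b = (539 − 390) / (log₂ 32 − log₂ 6) = 149 / (5 − 2.5850) = 61.697 ms/bit
  a = 390 − 61.697 × 2.5850 = 230.516 ms
Then RT(2) = 230.516 + 61.697 × log₂ 2 = 230.516 + 61.697 × 1 ≈ 292.213 ms.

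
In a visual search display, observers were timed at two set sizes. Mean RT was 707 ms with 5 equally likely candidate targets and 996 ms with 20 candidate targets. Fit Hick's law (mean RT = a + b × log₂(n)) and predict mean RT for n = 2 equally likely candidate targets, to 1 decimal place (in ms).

Fit slope and intercept:
  b = (996 − 707) / (log₂ 20 − log₂ 5) = 289 / (4.3219 − 2.3219) = 144.500 ms/bit
  a = 707 − 144.500 × 2.3219 = 371.481 ms
Then RT(2) = 371.481 + 144.500 × log₂ 2 = 371.481 + 144.500 × 1 ≈ 515.981 ms.

516.0 ms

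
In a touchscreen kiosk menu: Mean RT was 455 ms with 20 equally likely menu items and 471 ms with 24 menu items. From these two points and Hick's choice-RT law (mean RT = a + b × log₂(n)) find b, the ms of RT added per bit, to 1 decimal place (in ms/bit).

60.8 ms/bit

Slope: b = (471 − 455) / (log₂ 24 − log₂ 20) = 16/0.2630 = 60.829 ms/bit.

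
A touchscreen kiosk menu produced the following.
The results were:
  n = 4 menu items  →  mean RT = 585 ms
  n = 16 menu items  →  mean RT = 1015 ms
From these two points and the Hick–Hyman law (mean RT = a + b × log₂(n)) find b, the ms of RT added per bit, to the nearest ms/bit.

Slope: b = (1015 − 585) / (log₂ 16 − log₂ 4) = 430/2.0000 = 215 ms/bit.

215 ms/bit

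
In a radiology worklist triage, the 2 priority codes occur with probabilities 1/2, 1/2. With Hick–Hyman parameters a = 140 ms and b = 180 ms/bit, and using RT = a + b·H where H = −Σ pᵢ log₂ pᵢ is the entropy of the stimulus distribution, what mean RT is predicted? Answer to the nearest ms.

320 ms

H = −Σ pᵢ log₂ pᵢ = 0.5·1 + 0.5·1 = 1.000 bits.
RT = 140 + 180 × 1.000 = 320.00 ms.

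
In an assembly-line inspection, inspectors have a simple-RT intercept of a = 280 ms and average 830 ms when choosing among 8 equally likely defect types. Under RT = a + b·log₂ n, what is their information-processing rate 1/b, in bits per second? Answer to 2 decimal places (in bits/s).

5.45 bits/s

b = (830 − 280)/log₂ 8 = 550/3 = 183.333 ms per bit = 0.18333 s/bit; the reciprocal is 5.455 bits/s.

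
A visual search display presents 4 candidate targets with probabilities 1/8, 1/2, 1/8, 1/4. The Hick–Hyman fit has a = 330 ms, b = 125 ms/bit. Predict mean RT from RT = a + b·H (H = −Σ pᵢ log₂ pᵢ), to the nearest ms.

H = −Σ pᵢ log₂ pᵢ = 0.125·3 + 0.5·1 + 0.125·3 + 0.25·2 = 1.750 bits.
RT = 330 + 125 × 1.750 = 548.75 ms.

549 ms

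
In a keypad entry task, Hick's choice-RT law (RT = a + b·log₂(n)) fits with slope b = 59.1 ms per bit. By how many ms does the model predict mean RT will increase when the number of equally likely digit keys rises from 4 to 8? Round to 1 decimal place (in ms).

The intercept a cancels: ΔRT = b·(log₂ n₂ − log₂ n₁) = b·log₂(n₂/n₁).
log₂(8) − log₂(4) = log₂(8/4) = log₂(2) = 1.
ΔRT = 59.1 × 1.0000 = 59.100 ms.

59.1 ms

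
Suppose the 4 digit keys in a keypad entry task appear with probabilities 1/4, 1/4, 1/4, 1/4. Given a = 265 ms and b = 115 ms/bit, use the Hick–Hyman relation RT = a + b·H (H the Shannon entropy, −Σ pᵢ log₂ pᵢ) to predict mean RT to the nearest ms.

495 ms

Each term −pᵢ log₂ pᵢ: 0.25·2 + 0.25·2 + 0.25·2 + 0.25·2; summed, H = 2.000 bits.
Mean RT = a + bH = 265 + 115·2.000 = 495.00 ms.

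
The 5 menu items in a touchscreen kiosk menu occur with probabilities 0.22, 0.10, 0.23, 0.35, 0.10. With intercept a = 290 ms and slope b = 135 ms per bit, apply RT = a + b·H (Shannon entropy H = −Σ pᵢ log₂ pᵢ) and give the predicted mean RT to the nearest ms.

H = 0.22·log₂(1/0.22) + 0.10·log₂(1/0.10) + 0.23·log₂(1/0.23) + 0.35·log₂(1/0.35) + 0.10·log₂(1/0.10) = 2.1627 bits.
RT = 290 + 135 × 2.1627 = 581.97 ms.

582 ms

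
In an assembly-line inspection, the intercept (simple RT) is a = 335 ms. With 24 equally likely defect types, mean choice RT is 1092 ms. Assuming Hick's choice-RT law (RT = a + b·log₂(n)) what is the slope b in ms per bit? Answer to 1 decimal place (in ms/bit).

165.1 ms/bit

b = (1092 − 335) / log₂(24) = 757 / 4.5850 = 165.105 ms/bit.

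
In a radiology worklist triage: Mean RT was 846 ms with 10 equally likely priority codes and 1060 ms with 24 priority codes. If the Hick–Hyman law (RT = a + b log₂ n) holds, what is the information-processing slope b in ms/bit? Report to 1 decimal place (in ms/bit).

The slope on a log₂ axis is (1060 − 846) / (4.5850 − 3.3219) = 169.433 ms/bit.

169.4 ms/bit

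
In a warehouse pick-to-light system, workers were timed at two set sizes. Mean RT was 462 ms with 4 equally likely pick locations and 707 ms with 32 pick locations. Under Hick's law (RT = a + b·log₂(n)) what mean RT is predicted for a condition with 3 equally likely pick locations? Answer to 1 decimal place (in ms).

With log₂ n on the abscissa the relation is linear; from the two conditions:
  b = (707 − 462) / (log₂ 32 − log₂ 4) = 245 / (5 − 2) = 81.667 ms/bit
  a = 462 − 81.667 × 2 = 298.667 ms
Then RT(3) = 298.667 + 81.667 × log₂ 3 = 298.667 + 81.667 × 1.5850 ≈ 428.105 ms.

428.1 ms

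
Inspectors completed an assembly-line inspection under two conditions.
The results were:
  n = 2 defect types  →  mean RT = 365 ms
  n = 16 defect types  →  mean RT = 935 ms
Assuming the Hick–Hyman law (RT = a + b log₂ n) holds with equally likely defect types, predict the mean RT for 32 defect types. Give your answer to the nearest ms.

1125 ms

RT is linear in log₂ n, so two points fix the line:
  b = (935 − 365) / (log₂ 16 − log₂ 2) = 570 / (4 − 1) = 190 ms/bit
  a = 365 − 190 × 1 = 175 ms
Then RT(32) = 175 + 190 × log₂ 32 = 175 + 190 × 5 ≈ 1125.000 ms.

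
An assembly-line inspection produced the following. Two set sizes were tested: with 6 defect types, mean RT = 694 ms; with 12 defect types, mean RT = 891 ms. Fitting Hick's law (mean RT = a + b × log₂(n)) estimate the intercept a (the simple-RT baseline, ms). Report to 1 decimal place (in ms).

Slope: b = (891 − 694) / (log₂ 12 − log₂ 6) = 197/1.0000 = 197.000 ms/bit.
Intercept: a = 694 − 197.000·log₂(6) = 184.762 ms.

184.8 ms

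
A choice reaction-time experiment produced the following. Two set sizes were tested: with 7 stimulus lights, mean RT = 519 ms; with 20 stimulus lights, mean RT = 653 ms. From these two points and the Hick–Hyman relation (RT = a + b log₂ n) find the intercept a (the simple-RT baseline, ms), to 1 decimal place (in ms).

270.6 ms

The slope on a log₂ axis is (653 − 519) / (4.3219 − 2.8074) = 88.474 ms/bit.
a = RT₁ − b·log₂ n₁ = 519 − 88.474 × 2.8074 = 270.623 ms.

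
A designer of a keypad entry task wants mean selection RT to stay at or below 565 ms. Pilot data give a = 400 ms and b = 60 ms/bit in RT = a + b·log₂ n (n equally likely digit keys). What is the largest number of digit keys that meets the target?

6

Information budget: (565 − 400)/60 = 2.7500 bits, so n ≤ 2^2.7500 = 6.727 → at most 6.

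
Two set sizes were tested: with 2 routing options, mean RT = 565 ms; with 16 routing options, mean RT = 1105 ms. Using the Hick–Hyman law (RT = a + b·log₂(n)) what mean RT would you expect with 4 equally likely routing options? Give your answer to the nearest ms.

745 ms

Fit slope and intercept:
  b = (1105 − 565) / (log₂ 16 − log₂ 2) = 540 / (4 − 1) = 180 ms/bit
  a = 565 − 180 × 1 = 385 ms
Then RT(4) = 385 + 180 × log₂ 4 = 385 + 180 × 2 ≈ 745.000 ms.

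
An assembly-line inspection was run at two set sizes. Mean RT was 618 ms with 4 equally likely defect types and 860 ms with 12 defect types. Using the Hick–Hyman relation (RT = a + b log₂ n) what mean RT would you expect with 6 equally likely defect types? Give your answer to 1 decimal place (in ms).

Solve the two-equation system in a and b:
  b = (860 − 618) / (log₂ 12 − log₂ 4) = 242 / (3.5850 − 2) = 152.685 ms/bit
  a = 618 − 152.685 × 2 = 312.630 ms
Then RT(6) = 312.630 + 152.685 × log₂ 6 = 312.630 + 152.685 × 2.5850 ≈ 707.315 ms.

707.3 ms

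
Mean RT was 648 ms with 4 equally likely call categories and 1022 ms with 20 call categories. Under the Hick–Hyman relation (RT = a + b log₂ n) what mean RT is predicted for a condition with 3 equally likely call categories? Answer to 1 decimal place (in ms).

581.1 ms

Fit slope and intercept:
  b = (1022 − 648) / (log₂ 20 − log₂ 4) = 374 / (4.3219 − 2) = 161.073 ms/bit
  a = 648 − 161.073 × 2 = 325.854 ms
Then RT(3) = 325.854 + 161.073 × log₂ 3 = 325.854 + 161.073 × 1.5850 ≈ 581.149 ms.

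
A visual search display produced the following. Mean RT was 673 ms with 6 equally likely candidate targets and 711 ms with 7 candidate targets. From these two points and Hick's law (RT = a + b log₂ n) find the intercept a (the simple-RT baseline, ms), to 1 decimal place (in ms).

231.3 ms

Slope: b = (711 − 673) / (log₂ 7 − log₂ 6) = 38/0.2224 = 170.869 ms/bit.
Intercept: a = 673 − 170.869·log₂(6) = 231.310 ms.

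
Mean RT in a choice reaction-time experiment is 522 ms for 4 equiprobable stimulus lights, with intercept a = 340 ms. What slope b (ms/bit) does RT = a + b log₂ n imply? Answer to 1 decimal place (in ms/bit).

log₂(4) = 2 bits.
b = (RT − a)/log₂ n = (522 − 340) / 2 = 91.000 ms/bit.

91.0 ms/bit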